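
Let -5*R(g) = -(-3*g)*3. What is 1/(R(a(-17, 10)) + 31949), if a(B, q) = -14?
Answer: 5/159871 ≈ 3.1275e-5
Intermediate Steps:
R(g) = -9*g/5 (R(g) = -(-1)*-3*g*3/5 = -(-1)*(-9*g)/5 = -9*g/5)
1/(R(a(-17, 10)) + 31949) = 1/(-9/5*(-14) + 31949) = 1/(126/5 + 31949) = 1/(159871/5) = 5/159871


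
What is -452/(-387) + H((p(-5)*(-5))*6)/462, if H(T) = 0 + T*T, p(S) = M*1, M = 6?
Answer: 2124604/29799 ≈ 71.298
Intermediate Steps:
p(S) = 6 (p(S) = 6*1 = 6)
H(T) = T² (H(T) = 0 + T² = T²)
-452/(-387) + H((p(-5)*(-5))*6)/462 = -452/(-387) + ((6*(-5))*6)²/462 = -452*(-1/387) + (-30*6)²*(1/462) = 452/387 + (-180)²*(1/462) = 452/387 + 32400*(1/462) = 452/387 + 5400/77 = 2124604/29799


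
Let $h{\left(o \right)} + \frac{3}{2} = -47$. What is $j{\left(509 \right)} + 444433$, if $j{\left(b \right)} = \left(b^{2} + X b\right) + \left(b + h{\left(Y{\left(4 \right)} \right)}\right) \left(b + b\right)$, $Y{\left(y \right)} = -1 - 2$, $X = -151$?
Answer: $1095444$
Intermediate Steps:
$Y{\left(y \right)} = -3$ ($Y{\left(y \right)} = -1 - 2 = -3$)
$h{\left(o \right)} = - \frac{97}{2}$ ($h{\left(o \right)} = - \frac{3}{2} - 47 = - \frac{97}{2}$)
$j{\left(b \right)} = b^{2} - 151 b + 2 b \left(- \frac{97}{2} + b\right)$ ($j{\left(b \right)} = \left(b^{2} - 151 b\right) + \left(b - \frac{97}{2}\right) \left(b + b\right) = \left(b^{2} - 151 b\right) + \left(- \frac{97}{2} + b\right) 2 b = \left(b^{2} - 151 b\right) + 2 b \left(- \frac{97}{2} + b\right) = b^{2} - 151 b + 2 b \left(- \frac{97}{2} + b\right)$)
$j{\left(509 \right)} + 444433 = 509 \left(-248 + 3 \cdot 509\right) + 444433 = 509 \left(-248 + 1527\right) + 444433 = 509 \cdot 1279 + 444433 = 651011 + 444433 = 1095444$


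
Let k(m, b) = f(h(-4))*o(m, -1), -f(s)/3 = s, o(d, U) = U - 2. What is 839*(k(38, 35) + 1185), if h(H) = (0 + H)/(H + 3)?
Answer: 1024419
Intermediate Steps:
h(H) = H/(3 + H)
o(d, U) = -2 + U
f(s) = -3*s
k(m, b) = 36 (k(m, b) = (-(-12)/(3 - 4))*(-2 - 1) = -(-12)/(-1)*(-3) = -(-12)*(-1)*(-3) = -3*4*(-3) = -12*(-3) = 36)
839*(k(38, 35) + 1185) = 839*(36 + 1185) = 839*1221 = 1024419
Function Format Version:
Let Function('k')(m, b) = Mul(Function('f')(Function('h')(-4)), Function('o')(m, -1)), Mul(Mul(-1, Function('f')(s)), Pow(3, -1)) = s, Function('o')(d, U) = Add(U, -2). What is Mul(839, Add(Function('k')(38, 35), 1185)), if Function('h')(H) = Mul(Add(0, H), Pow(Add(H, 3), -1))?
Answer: 1024419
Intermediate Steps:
Function('h')(H) = Mul(H, Pow(Add(3, H), -1))
Function('o')(d, U) = Add(-2, U)
Function('f')(s) = Mul(-3, s)
Function('k')(m, b) = 36 (Function('k')(m, b) = Mul(Mul(-3, Mul(-4, Pow(Add(3, -4), -1))), Add(-2, -1)) = Mul(Mul(-3, Mul(-4, Pow(-1, -1))), -3) = Mul(Mul(-3, Mul(-4, -1)), -3) = Mul(Mul(-3, 4), -3) = Mul(-12, -3) = 36)
Mul(839, Add(Function('k')(38, 35), 1185)) = Mul(839, Add(36, 1185)) = Mul(839, 1221) = 1024419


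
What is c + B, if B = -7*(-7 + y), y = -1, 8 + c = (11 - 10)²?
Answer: 49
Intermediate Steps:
c = -7 (c = -8 + (11 - 10)² = -8 + 1² = -8 + 1 = -7)
B = 56 (B = -7*(-7 - 1) = -7*(-8) = 56)
c + B = -7 + 56 = 49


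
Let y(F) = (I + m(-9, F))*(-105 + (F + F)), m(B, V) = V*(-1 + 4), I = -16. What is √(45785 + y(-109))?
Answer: 11*√1294 ≈ 395.69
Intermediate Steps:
m(B, V) = 3*V (m(B, V) = V*3 = 3*V)
y(F) = (-105 + 2*F)*(-16 + 3*F) (y(F) = (-16 + 3*F)*(-105 + (F + F)) = (-16 + 3*F)*(-105 + 2*F) = (-105 + 2*F)*(-16 + 3*F))
√(45785 + y(-109)) = √(45785 + (1680 - 347*(-109) + 6*(-109)²)) = √(45785 + (1680 + 37823 + 6*11881)) = √(45785 + (1680 + 37823 + 71286)) = √(45785 + 110789) = √156574 = 11*√1294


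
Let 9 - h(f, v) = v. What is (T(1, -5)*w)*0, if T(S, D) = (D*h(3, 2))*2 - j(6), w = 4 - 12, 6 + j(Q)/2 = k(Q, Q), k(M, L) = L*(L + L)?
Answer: 0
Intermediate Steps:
k(M, L) = 2*L² (k(M, L) = L*(2*L) = 2*L²)
h(f, v) = 9 - v
j(Q) = -12 + 4*Q² (j(Q) = -12 + 2*(2*Q²) = -12 + 4*Q²)
w = -8
T(S, D) = -132 + 14*D (T(S, D) = (D*(9 - 1*2))*2 - (-12 + 4*6²) = (D*(9 - 2))*2 - (-12 + 4*36) = (D*7)*2 - (-12 + 144) = (7*D)*2 - 1*132 = 14*D - 132 = -132 + 14*D)
(T(1, -5)*w)*0 = ((-132 + 14*(-5))*(-8))*0 = ((-132 - 70)*(-8))*0 = -202*(-8)*0 = 1616*0 = 0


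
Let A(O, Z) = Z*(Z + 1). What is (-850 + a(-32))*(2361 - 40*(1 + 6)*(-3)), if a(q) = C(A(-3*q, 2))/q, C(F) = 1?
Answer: -87070401/32 ≈ -2.7210e+6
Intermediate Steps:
A(O, Z) = Z*(1 + Z)
a(q) = 1/q
(-850 + a(-32))*(2361 - 40*(1 + 6)*(-3)) = (-850 + 1/(-32))*(2361 - 40*(1 + 6)*(-3)) = (-850 - 1/32)*(2361 - 280*(-3)) = -27201*(2361 - 40*(-21))/32 = -27201*(2361 + 840)/32 = -27201/32*3201 = -87070401/32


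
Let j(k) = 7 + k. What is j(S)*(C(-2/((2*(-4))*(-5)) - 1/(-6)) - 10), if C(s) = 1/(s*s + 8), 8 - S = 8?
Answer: -1994230/28849 ≈ -69.126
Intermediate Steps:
S = 0 (S = 8 - 1*8 = 8 - 8 = 0)
C(s) = 1/(8 + s²) (C(s) = 1/(s² + 8) = 1/(8 + s²))
j(S)*(C(-2/((2*(-4))*(-5)) - 1/(-6)) - 10) = (7 + 0)*(1/(8 + (-2/((2*(-4))*(-5)) - 1/(-6))²) - 10) = 7*(1/(8 + (-2/((-8*(-5))) - 1*(-⅙))²) - 10) = 7*(1/(8 + (-2/40 + ⅙)²) - 10) = 7*(1/(8 + (-2*1/40 + ⅙)²) - 10) = 7*(1/(8 + (-1/20 + ⅙)²) - 10) = 7*(1/(8 + (7/60)²) - 10) = 7*(1/(8 + 49/3600) - 10) = 7*(1/(28849/3600) - 10) = 7*(3600/28849 - 10) = 7*(-284890/28849) = -1994230/28849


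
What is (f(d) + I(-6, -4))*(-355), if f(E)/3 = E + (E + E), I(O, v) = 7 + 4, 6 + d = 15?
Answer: -32660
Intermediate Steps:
d = 9 (d = -6 + 15 = 9)
I(O, v) = 11
f(E) = 9*E (f(E) = 3*(E + (E + E)) = 3*(E + 2*E) = 3*(3*E) = 9*E)
(f(d) + I(-6, -4))*(-355) = (9*9 + 11)*(-355) = (81 + 11)*(-355) = 92*(-355) = -32660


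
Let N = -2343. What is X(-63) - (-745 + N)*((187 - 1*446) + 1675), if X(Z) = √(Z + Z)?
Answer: 4372608 + 3*I*√14 ≈ 4.3726e+6 + 11.225*I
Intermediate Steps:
X(Z) = √2*√Z (X(Z) = √(2*Z) = √2*√Z)
X(-63) - (-745 + N)*((187 - 1*446) + 1675) = √2*√(-63) - (-745 - 2343)*((187 - 1*446) + 1675) = √2*(3*I*√7) - (-3088)*((187 - 446) + 1675) = 3*I*√14 - (-3088)*(-259 + 1675) = 3*I*√14 - (-3088)*1416 = 3*I*√14 - 1*(-4372608) = 3*I*√14 + 4372608 = 4372608 + 3*I*√14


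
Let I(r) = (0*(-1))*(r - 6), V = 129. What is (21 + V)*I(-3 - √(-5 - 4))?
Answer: 0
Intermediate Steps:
I(r) = 0 (I(r) = 0*(-6 + r) = 0)
(21 + V)*I(-3 - √(-5 - 4)) = (21 + 129)*0 = 150*0 = 0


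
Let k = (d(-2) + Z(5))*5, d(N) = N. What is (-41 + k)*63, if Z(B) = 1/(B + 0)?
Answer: -3150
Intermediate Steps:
Z(B) = 1/B
k = -9 (k = (-2 + 1/5)*5 = -9/5*5 = -9)
(-41 + k)*63 = (-41 - 9)*63 = -50*63 = -3150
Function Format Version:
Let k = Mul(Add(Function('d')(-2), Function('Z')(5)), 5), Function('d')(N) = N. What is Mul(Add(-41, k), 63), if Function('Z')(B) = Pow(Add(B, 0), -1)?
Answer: -3150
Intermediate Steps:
Function('Z')(B) = Pow(B, -1)
k = -9 (k = Mul(Add(-2, Pow(5, -1)), 5) = Mul(Add(-2, Rational(1, 5)), 5) = Mul(Rational(-9, 5), 5) = -9)
Mul(Add(-41, k), 63) = Mul(Add(-41, -9), 63) = Mul(-50, 63) = -3150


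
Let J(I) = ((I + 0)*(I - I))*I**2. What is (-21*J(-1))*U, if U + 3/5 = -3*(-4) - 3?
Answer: 0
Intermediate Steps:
J(I) = 0 (J(I) = (I*0)*I**2 = 0*I**2 = 0)
U = 42/5 (U = -3/5 + (-3*(-4) - 3) = -3/5 + (12 - 3) = -3/5 + 9 = 42/5 ≈ 8.4000)
(-21*J(-1))*U = -21*0*(42/5) = 0*(42/5) = 0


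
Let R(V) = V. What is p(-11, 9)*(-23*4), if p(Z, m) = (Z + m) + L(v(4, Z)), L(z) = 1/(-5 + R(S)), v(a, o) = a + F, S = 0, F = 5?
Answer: 1012/5 ≈ 202.40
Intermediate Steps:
v(a, o) = 5 + a (v(a, o) = a + 5 = 5 + a)
L(z) = -1/5 (L(z) = 1/(-5 + 0) = 1/(-5) = -1/5)
p(Z, m) = -1/5 + Z + m (p(Z, m) = (Z + m) - 1/5 = -1/5 + Z + m)
p(-11, 9)*(-23*4) = (-1/5 - 11 + 9)*(-23*4) = -11/5*(-92) = 1012/5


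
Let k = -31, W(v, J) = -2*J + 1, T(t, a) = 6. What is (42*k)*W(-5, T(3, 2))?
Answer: 14322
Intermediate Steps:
W(v, J) = 1 - 2*J
(42*k)*W(-5, T(3, 2)) = (42*(-31))*(1 - 2*6) = -1302*(1 - 12) = -1302*(-11) = 14322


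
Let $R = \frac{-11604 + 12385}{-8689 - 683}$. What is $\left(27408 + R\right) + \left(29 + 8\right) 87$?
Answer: $\frac{367523}{12} \approx 30627.0$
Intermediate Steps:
$R = - \frac{1}{12}$ ($R = \frac{781}{-9372} = 781 \left(- \frac{1}{9372}\right) = - \frac{1}{12} \approx -0.083333$)
$\left(27408 + R\right) + \left(29 + 8\right) 87 = \left(27408 - \frac{1}{12}\right) + \left(29 + 8\right) 87 = \frac{328895}{12} + 37 \cdot 87 = \frac{328895}{12} + 3219 = \frac{367523}{12}$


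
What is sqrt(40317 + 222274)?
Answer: 7*sqrt(5359) ≈ 512.44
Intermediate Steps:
sqrt(40317 + 222274) = sqrt(262591) = 7*sqrt(5359)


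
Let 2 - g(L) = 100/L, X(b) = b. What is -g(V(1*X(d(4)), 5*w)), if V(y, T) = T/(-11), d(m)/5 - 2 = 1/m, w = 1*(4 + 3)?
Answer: -234/7 ≈ -33.429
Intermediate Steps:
w = 7 (w = 1*7 = 7)
d(m) = 10 + 5/m (d(m) = 10 + 5*(1/m) = 10 + 5/m)
V(y, T) = -T/11 (V(y, T) = T*(-1/11) = -T/11)
g(L) = 2 - 100/L
-g(V(1*X(d(4)), 5*w)) = -(2 - 100/((-5*7/11))) = -(2 - 100/((-1/11*35))) = -(2 - 100/(-35/11)) = -(2 - 100*(-11/35)) = -(2 + 220/7) = -1*234/7 = -234/7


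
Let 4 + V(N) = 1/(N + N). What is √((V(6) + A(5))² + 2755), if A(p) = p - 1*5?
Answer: √398929/12 ≈ 52.634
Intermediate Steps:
V(N) = -4 + 1/(2*N) (V(N) = -4 + 1/(N + N) = -4 + 1/(2*N))
A(p) = -5 + p (A(p) = p - 5 = -5 + p)
√((V(6) + A(5))² + 2755) = √(((-4 + (½)/6) + (-5 + 5))² + 2755) = √(((-4 + (½)*(⅙)) + 0)² + 2755) = √(((-4 + 1/12) + 0)² + 2755) = √((-47/12 + 0)² + 2755) = √((-47/12)² + 2755) = √(2209/144 + 2755) = √(398929/144) = √398929/12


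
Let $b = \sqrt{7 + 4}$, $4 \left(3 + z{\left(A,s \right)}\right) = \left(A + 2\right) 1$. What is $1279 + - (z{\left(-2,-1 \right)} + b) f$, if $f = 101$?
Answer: $1582 - 101 \sqrt{11} \approx 1247.0$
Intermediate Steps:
$z{\left(A,s \right)} = - \frac{5}{2} + \frac{A}{4}$ ($z{\left(A,s \right)} = -3 + \frac{\left(A + 2\right) 1}{4} = -3 + \frac{\left(2 + A\right) 1}{4} = -3 + \frac{2 + A}{4} = -3 + \left(\frac{1}{2} + \frac{A}{4}\right) = - \frac{5}{2} + \frac{A}{4}$)
$b = \sqrt{11} \approx 3.3166$
$1279 + - (z{\left(-2,-1 \right)} + b) f = 1279 + - (\left(- \frac{5}{2} + \frac{1}{4} \left(-2\right)\right) + \sqrt{11}) 101 = 1279 + - (\left(- \frac{5}{2} - \frac{1}{2}\right) + \sqrt{11}) 101 = 1279 + - (-3 + \sqrt{11}) 101 = 1279 + \left(3 - \sqrt{11}\right) 101 = 1279 + \left(303 - 101 \sqrt{11}\right) = 1582 - 101 \sqrt{11}$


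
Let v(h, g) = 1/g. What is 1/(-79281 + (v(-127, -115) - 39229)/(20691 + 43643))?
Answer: -3699205/293278927273 ≈ -1.2613e-5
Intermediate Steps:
1/(-79281 + (v(-127, -115) - 39229)/(20691 + 43643)) = 1/(-79281 + (1/(-115) - 39229)/(20691 + 43643)) = 1/(-79281 + (-1/115 - 39229)/64334) = 1/(-79281 - 4511336/115*1/64334) = 1/(-79281 - 2255668/3699205) = 1/(-293278927273/3699205) = -3699205/293278927273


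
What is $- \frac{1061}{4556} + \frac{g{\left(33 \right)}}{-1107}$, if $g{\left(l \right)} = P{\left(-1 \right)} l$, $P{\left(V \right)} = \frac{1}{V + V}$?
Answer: $- \frac{366451}{1681164} \approx -0.21797$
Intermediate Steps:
$P{\left(V \right)} = \frac{1}{2 V}$
$g{\left(l \right)} = - \frac{l}{2}$ ($g{\left(l \right)} = \frac{1}{2 \left(-1\right)} l = \frac{1}{2} \left(-1\right) l = - \frac{l}{2}$)
$- \frac{1061}{4556} + \frac{g{\left(33 \right)}}{-1107} = - \frac{1061}{4556} + \frac{\left(- \frac{1}{2}\right) 33}{-1107} = \left(-1061\right) \frac{1}{4556} - - \frac{11}{738} = - \frac{1061}{4556} + \frac{11}{738} = - \frac{366451}{1681164}$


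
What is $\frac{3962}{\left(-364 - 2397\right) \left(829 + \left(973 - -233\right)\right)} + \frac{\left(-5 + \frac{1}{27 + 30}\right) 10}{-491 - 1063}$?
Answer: $\frac{210891586}{6725506095} \approx 0.031357$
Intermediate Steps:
$\frac{3962}{\left(-364 - 2397\right) \left(829 + \left(973 - -233\right)\right)} + \frac{\left(-5 + \frac{1}{27 + 30}\right) 10}{-491 - 1063} = \frac{3962}{\left(-2761\right) \left(829 + \left(973 + 233\right)\right)} + \frac{\left(-5 + \frac{1}{57}\right) 10}{-1554} = \frac{3962}{\left(-2761\right) \left(829 + 1206\right)} + \left(-5 + \frac{1}{57}\right) 10 \left(- \frac{1}{1554}\right) = \frac{3962}{\left(-2761\right) 2035} + \left(- \frac{284}{57}\right) 10 \left(- \frac{1}{1554}\right) = \frac{3962}{-5618635} - - \frac{1420}{44289} = 3962 \left(- \frac{1}{5618635}\right) + \frac{1420}{44289} = - \frac{3962}{5618635} + \frac{1420}{44289} = \frac{210891586}{6725506095}$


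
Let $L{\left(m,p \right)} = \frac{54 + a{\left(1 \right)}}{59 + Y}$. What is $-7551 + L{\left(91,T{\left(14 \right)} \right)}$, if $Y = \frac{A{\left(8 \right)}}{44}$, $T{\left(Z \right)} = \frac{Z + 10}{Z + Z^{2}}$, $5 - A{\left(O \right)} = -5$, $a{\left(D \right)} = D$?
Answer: $- \frac{9837743}{1303} \approx -7550.1$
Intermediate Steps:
$A{\left(O \right)} = 10$ ($A{\left(O \right)} = 5 - -5 = 5 + 5 = 10$)
$T{\left(Z \right)} = \frac{10 + Z}{Z + Z^{2}}$
$Y = \frac{5}{22}$ ($Y = \frac{10}{44} = 10 \cdot \frac{1}{44} = \frac{5}{22} \approx 0.22727$)
$L{\left(m,p \right)} = \frac{1210}{1303}$ ($L{\left(m,p \right)} = \frac{54 + 1}{59 + \frac{5}{22}} = \frac{55}{\frac{1303}{22}} = 55 \cdot \frac{22}{1303} = \frac{1210}{1303}$)
$-7551 + L{\left(91,T{\left(14 \right)} \right)} = -7551 + \frac{1210}{1303} = - \frac{9837743}{1303}$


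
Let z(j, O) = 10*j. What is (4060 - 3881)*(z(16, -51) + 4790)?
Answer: 886050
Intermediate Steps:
(4060 - 3881)*(z(16, -51) + 4790) = (4060 - 3881)*(10*16 + 4790) = 179*(160 + 4790) = 179*4950 = 886050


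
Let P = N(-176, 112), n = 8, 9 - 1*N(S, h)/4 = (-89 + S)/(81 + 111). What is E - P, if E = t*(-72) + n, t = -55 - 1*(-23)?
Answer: 108983/48 ≈ 2270.5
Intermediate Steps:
t = -32 (t = -55 + 23 = -32)
N(S, h) = 1817/48 - S/48 (N(S, h) = 36 - 4*(-89 + S)/(81 + 111) = 36 - 4*(-89 + S)/192 = 36 - 4*(-89/192 + S/192) = 36 + (89/48 - S/48) = 1817/48 - S/48)
P = 1993/48 (P = 1817/48 - 1/48*(-176) = 1817/48 + 11/3 = 1993/48 ≈ 41.521)
E = 2312 (E = -32*(-72) + 8 = 2304 + 8 = 2312)
E - P = 2312 - 1*1993/48 = 2312 - 1993/48 = 108983/48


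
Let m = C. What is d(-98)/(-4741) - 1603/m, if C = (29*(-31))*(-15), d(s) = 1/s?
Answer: -744769169/6265373730 ≈ -0.11887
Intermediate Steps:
C = 13485 (C = -899*(-15) = 13485)
m = 13485
d(-98)/(-4741) - 1603/m = 1/(-98*(-4741)) - 1603/13485 = -1/98*(-1/4741) - 1603*1/13485 = 1/464618 - 1603/13485 = -744769169/6265373730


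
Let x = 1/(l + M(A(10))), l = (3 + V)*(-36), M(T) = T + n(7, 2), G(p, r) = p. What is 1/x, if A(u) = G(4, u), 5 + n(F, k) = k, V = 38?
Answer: -1475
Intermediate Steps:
n(F, k) = -5 + k
A(u) = 4
M(T) = -3 + T (M(T) = T + (-5 + 2) = T - 3 = -3 + T)
l = -1476 (l = (3 + 38)*(-36) = 41*(-36) = -1476)
x = -1/1475 (x = 1/(-1476 + (-3 + 4)) = 1/(-1476 + 1) = 1/(-1475) = -1/1475 ≈ -0.00067797)
1/x = 1/(-1/1475) = -1475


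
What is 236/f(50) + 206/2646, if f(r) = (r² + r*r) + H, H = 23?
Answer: 829597/6645429 ≈ 0.12484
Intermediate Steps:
f(r) = 23 + 2*r² (f(r) = (r² + r*r) + 23 = (r² + r²) + 23 = 2*r² + 23 = 23 + 2*r²)
236/f(50) + 206/2646 = 236/(23 + 2*50²) + 206/2646 = 236/(23 + 2*2500) + 206*(1/2646) = 236/(23 + 5000) + 103/1323 = 236/5023 + 103/1323 = 829597/6645429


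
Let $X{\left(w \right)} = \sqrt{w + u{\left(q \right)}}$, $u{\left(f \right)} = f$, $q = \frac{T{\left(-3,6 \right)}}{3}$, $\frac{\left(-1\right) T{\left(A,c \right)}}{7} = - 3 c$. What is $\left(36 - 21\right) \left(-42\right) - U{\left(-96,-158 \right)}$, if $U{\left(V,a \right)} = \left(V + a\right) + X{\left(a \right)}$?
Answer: $-376 - 2 i \sqrt{29} \approx -376.0 - 10.77 i$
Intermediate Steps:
$T{\left(A,c \right)} = 21 c$ ($T{\left(A,c \right)} = - 7 \left(- 3 c\right) = 21 c$)
$q = 42$ ($q = \frac{21 \cdot 6}{3} = 126 \cdot \frac{1}{3} = 42$)
$X{\left(w \right)} = \sqrt{42 + w}$ ($X{\left(w \right)} = \sqrt{w + 42} = \sqrt{42 + w}$)
$U{\left(V,a \right)} = V + a + \sqrt{42 + a}$ ($U{\left(V,a \right)} = \left(V + a\right) + \sqrt{42 + a} = V + a + \sqrt{42 + a}$)
$\left(36 - 21\right) \left(-42\right) - U{\left(-96,-158 \right)} = \left(36 - 21\right) \left(-42\right) - \left(-96 - 158 + \sqrt{42 - 158}\right) = 15 \left(-42\right) - \left(-96 - 158 + \sqrt{-116}\right) = -630 - \left(-96 - 158 + 2 i \sqrt{29}\right) = -630 - \left(-254 + 2 i \sqrt{29}\right) = -630 + \left(254 - 2 i \sqrt{29}\right) = -376 - 2 i \sqrt{29}$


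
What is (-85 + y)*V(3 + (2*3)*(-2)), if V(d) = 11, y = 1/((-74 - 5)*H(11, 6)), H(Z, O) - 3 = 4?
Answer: -517066/553 ≈ -935.02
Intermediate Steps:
H(Z, O) = 7 (H(Z, O) = 3 + 4 = 7)
y = -1/553 (y = 1/(-74 - 5*7) = (1/7)/(-79) = -1/79*1/7 = -1/553 ≈ -0.0018083)
(-85 + y)*V(3 + (2*3)*(-2)) = (-85 - 1/553)*11 = -47006/553*11 = -517066/553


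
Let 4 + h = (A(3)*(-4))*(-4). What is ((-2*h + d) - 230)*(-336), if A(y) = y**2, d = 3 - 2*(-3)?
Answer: 168336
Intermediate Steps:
d = 9 (d = 3 + 6 = 9)
h = 140 (h = -4 + (3**2*(-4))*(-4) = -4 + (9*(-4))*(-4) = -4 - 36*(-4) = -4 + 144 = 140)
((-2*h + d) - 230)*(-336) = ((-2*140 + 9) - 230)*(-336) = ((-280 + 9) - 230)*(-336) = (-271 - 230)*(-336) = -501*(-336) = 168336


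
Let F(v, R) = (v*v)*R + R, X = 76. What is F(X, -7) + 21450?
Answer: -18989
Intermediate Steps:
F(v, R) = R + R*v**2 (F(v, R) = v**2*R + R = R*v**2 + R = R + R*v**2)
F(X, -7) + 21450 = -7*(1 + 76**2) + 21450 = -7*(1 + 5776) + 21450 = -7*5777 + 21450 = -40439 + 21450 = -18989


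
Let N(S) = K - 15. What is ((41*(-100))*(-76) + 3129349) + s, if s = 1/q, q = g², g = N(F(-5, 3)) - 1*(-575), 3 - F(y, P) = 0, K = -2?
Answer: 1071387644437/311364 ≈ 3.4409e+6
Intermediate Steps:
F(y, P) = 3 (F(y, P) = 3 - 1*0 = 3 + 0 = 3)
N(S) = -17 (N(S) = -2 - 15 = -17)
g = 558 (g = -17 - 1*(-575) = -17 + 575 = 558)
q = 311364 (q = 558² = 311364)
s = 1/311364 ≈ 3.2117e-6
((41*(-100))*(-76) + 3129349) + s = ((41*(-100))*(-76) + 3129349) + 1/311364 = (-4100*(-76) + 3129349) + 1/311364 = (311600 + 3129349) + 1/311364 = 3440949 + 1/311364 = 1071387644437/311364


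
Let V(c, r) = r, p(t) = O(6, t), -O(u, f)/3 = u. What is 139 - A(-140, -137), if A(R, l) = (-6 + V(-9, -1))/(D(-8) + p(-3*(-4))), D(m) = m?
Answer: 3607/26 ≈ 138.73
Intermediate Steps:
O(u, f) = -3*u
p(t) = -18 (p(t) = -3*6 = -18)
A(R, l) = 7/26 (A(R, l) = (-6 - 1)/(-8 - 18) = -7/(-26) = -7*(-1/26) = 7/26)
139 - A(-140, -137) = 139 - 1*7/26 = 139 - 7/26 = 3607/26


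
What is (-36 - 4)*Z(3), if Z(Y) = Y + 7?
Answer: -400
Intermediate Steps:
Z(Y) = 7 + Y
(-36 - 4)*Z(3) = (-36 - 4)*(7 + 3) = -40*10 = -400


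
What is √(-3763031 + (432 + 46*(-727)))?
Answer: I*√3796041 ≈ 1948.3*I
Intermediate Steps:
√(-3763031 + (432 + 46*(-727))) = √(-3763031 + (432 - 33442)) = √(-3763031 - 33010) = √(-3796041) = I*√3796041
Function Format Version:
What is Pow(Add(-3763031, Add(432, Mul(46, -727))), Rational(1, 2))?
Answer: Mul(I, Pow(3796041, Rational(1, 2))) ≈ Mul(1948.3, I)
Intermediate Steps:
Pow(Add(-3763031, Add(432, Mul(46, -727))), Rational(1, 2)) = Pow(Add(-3763031, Add(432, -33442)), Rational(1, 2)) = Pow(Add(-3763031, -33010), Rational(1, 2)) = Pow(-3796041, Rational(1, 2)) = Mul(I, Pow(3796041, Rational(1, 2)))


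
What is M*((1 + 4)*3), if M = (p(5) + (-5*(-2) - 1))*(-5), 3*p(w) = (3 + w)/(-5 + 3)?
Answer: -575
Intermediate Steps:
p(w) = -1/2 - w/6 (p(w) = ((3 + w)/(-5 + 3))/3 = ((3 + w)/(-2))/3 = ((3 + w)*(-1/2))/3 = (-3/2 - w/2)/3 = -1/2 - w/6)
M = -115/3 (M = ((-1/2 - 1/6*5) + (-5*(-2) - 1))*(-5) = ((-1/2 - 5/6) + (10 - 1))*(-5) = (-4/3 + 9)*(-5) = (23/3)*(-5) = -115/3 ≈ -38.333)
M*((1 + 4)*3) = -115*(1 + 4)*3/3 = -575*3/3 = -115/3*15 = -575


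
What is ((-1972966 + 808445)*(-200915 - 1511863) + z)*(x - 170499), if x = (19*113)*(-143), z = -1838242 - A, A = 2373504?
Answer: -952443120934931840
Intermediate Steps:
z = -4211746 (z = -1838242 - 1*2373504 = -1838242 - 2373504 = -4211746)
x = -307021 (x = 2147*(-143) = -307021)
((-1972966 + 808445)*(-200915 - 1511863) + z)*(x - 170499) = ((-1972966 + 808445)*(-200915 - 1511863) - 4211746)*(-307021 - 170499) = (-1164521*(-1712778) - 4211746)*(-477520) = (1994565949338 - 4211746)*(-477520) = 1994561737592*(-477520) = -952443120934931840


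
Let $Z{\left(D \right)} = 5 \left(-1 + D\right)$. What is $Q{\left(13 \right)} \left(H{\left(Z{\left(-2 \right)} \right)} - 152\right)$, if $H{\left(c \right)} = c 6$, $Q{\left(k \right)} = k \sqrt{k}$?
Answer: $- 3146 \sqrt{13} \approx -11343.0$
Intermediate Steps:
$Z{\left(D \right)} = -5 + 5 D$
$Q{\left(k \right)} = k^{\frac{3}{2}}$
$H{\left(c \right)} = 6 c$
$Q{\left(13 \right)} \left(H{\left(Z{\left(-2 \right)} \right)} - 152\right) = 13^{\frac{3}{2}} \left(6 \left(-5 + 5 \left(-2\right)\right) - 152\right) = 13 \sqrt{13} \left(6 \left(-5 - 10\right) - 152\right) = 13 \sqrt{13} \left(6 \left(-15\right) - 152\right) = 13 \sqrt{13} \left(-90 - 152\right) = 13 \sqrt{13} \left(-242\right) = - 3146 \sqrt{13}$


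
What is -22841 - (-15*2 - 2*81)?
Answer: -22649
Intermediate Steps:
-22841 - (-15*2 - 2*81) = -22841 - (-30 - 162) = -22841 - 1*(-192) = -22841 + 192 = -22649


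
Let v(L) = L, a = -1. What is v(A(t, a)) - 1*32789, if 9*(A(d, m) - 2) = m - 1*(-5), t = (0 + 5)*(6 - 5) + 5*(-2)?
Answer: -295079/9 ≈ -32787.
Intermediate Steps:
t = -5 (t = 5*1 - 10 = 5 - 10 = -5)
A(d, m) = 23/9 + m/9 (A(d, m) = 2 + (m - 1*(-5))/9 = 2 + (m + 5)/9 = 2 + (5 + m)/9 = 2 + (5/9 + m/9) = 23/9 + m/9)
v(A(t, a)) - 1*32789 = (23/9 + (1/9)*(-1)) - 1*32789 = (23/9 - 1/9) - 32789 = 22/9 - 32789 = -295079/9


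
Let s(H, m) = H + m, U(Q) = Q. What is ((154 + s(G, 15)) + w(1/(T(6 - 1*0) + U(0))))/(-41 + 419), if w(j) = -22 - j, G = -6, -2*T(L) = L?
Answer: 212/567 ≈ 0.37390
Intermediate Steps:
T(L) = -L/2
((154 + s(G, 15)) + w(1/(T(6 - 1*0) + U(0))))/(-41 + 419) = ((154 + (-6 + 15)) + (-22 - 1/(-(6 - 1*0)/2 + 0)))/(-41 + 419) = ((154 + 9) + (-22 - 1/(-(6 + 0)/2 + 0)))/378 = (163 + (-22 - 1/(-½*6 + 0)))*(1/378) = (163 + (-22 - 1/(-3 + 0)))*(1/378) = (163 + (-22 - 1/(-3)))*(1/378) = (163 + (-22 - 1*(-⅓)))*(1/378) = (163 + (-22 + ⅓))*(1/378) = (163 - 65/3)*(1/378) = (424/3)*(1/378) = 212/567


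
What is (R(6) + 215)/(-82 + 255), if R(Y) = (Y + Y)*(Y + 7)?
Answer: 371/173 ≈ 2.1445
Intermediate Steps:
R(Y) = 2*Y*(7 + Y) (R(Y) = (2*Y)*(7 + Y) = 2*Y*(7 + Y))
(R(6) + 215)/(-82 + 255) = (2*6*(7 + 6) + 215)/(-82 + 255) = (2*6*13 + 215)/173 = (156 + 215)*(1/173) = 371*(1/173) = 371/173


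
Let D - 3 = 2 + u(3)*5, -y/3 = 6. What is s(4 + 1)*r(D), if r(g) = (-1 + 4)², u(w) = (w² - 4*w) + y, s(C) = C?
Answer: 45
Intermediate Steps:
y = -18 (y = -3*6 = -18)
u(w) = -18 + w² - 4*w (u(w) = (w² - 4*w) - 18 = -18 + w² - 4*w)
D = -100 (D = 3 + (2 + (-18 + 3² - 4*3)*5) = 3 + (2 + (-18 + 9 - 12)*5) = 3 + (2 - 21*5) = 3 + (2 - 105) = 3 - 103 = -100)
r(g) = 9 (r(g) = 3² = 9)
s(4 + 1)*r(D) = (4 + 1)*9 = 5*9 = 45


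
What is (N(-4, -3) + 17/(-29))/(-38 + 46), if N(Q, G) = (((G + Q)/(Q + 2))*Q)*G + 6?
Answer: 1375/232 ≈ 5.9267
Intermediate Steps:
N(Q, G) = 6 + G*Q*(G + Q)/(2 + Q) (N(Q, G) = (((G + Q)/(2 + Q))*Q)*G + 6 = (Q*(G + Q)/(2 + Q))*G + 6 = G*Q*(G + Q)/(2 + Q) + 6 = 6 + G*Q*(G + Q)/(2 + Q))
(N(-4, -3) + 17/(-29))/(-38 + 46) = ((12 + 6*(-4) - 3*(-4)² - 4*(-3)²)/(2 - 4) + 17/(-29))/(-38 + 46) = ((12 - 24 - 3*16 - 4*9)/(-2) + 17*(-1/29))/8 = (-(12 - 24 - 48 - 36)/2 - 17/29)*(⅛) = (-½*(-96) - 17/29)*(⅛) = (48 - 17/29)*(⅛) = (1375/29)*(⅛) = 1375/232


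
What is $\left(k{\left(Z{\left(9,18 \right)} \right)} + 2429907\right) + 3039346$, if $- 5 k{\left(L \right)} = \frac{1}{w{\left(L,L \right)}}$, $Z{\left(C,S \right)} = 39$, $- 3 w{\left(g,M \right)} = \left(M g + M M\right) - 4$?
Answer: $\frac{83077953073}{15190} \approx 5.4693 \cdot 10^{6}$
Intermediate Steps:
$w{\left(g,M \right)} = \frac{4}{3} - \frac{M^{2}}{3} - \frac{M g}{3}$ ($w{\left(g,M \right)} = - \frac{\left(M g + M M\right) - 4}{3} = - \frac{\left(M g + M^{2}\right) - 4}{3} = - \frac{\left(M^{2} + M g\right) - 4}{3} = - \frac{-4 + M^{2} + M g}{3} = \frac{4}{3} - \frac{M^{2}}{3} - \frac{M g}{3}$)
$k{\left(L \right)} = - \frac{1}{5 \left(\frac{4}{3} - \frac{2 L^{2}}{3}\right)}$ ($k{\left(L \right)} = - \frac{1}{5 \left(\frac{4}{3} - \frac{L^{2}}{3} - \frac{L L}{3}\right)} = - \frac{1}{5 \left(\frac{4}{3} - \frac{L^{2}}{3} - \frac{L^{2}}{3}\right)} = - \frac{1}{5 \left(\frac{4}{3} - \frac{2 L^{2}}{3}\right)}$)
$\left(k{\left(Z{\left(9,18 \right)} \right)} + 2429907\right) + 3039346 = \left(\frac{3}{10 \left(-2 + 39^{2}\right)} + 2429907\right) + 3039346 = \left(\frac{3}{10 \left(-2 + 1521\right)} + 2429907\right) + 3039346 = \left(\frac{3}{10 \cdot 1519} + 2429907\right) + 3039346 = \left(\frac{3}{10} \cdot \frac{1}{1519} + 2429907\right) + 3039346 = \left(\frac{3}{15190} + 2429907\right) + 3039346 = \frac{36910287333}{15190} + 3039346 = \frac{83077953073}{15190}$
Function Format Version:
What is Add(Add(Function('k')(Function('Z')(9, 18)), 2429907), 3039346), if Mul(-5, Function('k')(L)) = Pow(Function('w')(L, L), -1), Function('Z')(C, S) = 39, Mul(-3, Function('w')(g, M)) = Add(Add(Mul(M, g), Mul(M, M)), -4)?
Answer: Rational(83077953073, 15190) ≈ 5.4693e+6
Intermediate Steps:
Function('w')(g, M) = Add(Rational(4, 3), Mul(Rational(-1, 3), Pow(M, 2)), Mul(Rational(-1, 3), M, g)) (Function('w')(g, M) = Mul(Rational(-1, 3), Add(Add(Mul(M, g), Mul(M, M)), -4)) = Mul(Rational(-1, 3), Add(Add(Mul(M, g), Pow(M, 2)), -4)) = Mul(Rational(-1, 3), Add(Add(Pow(M, 2), Mul(M, g)), -4)) = Mul(Rational(-1, 3), Add(-4, Pow(M, 2), Mul(M, g))) = Add(Rational(4, 3), Mul(Rational(-1, 3), Pow(M, 2)), Mul(Rational(-1, 3), M, g)))
Function('k')(L) = Mul(Rational(-1, 5), Pow(Add(Rational(4, 3), Mul(Rational(-2, 3), Pow(L, 2))), -1)) (Function('k')(L) = Mul(Rational(-1, 5), Pow(Add(Rational(4, 3), Mul(Rational(-1, 3), Pow(L, 2)), Mul(Rational(-1, 3), L, L)), -1)) = Mul(Rational(-1, 5), Pow(Add(Rational(4, 3), Mul(Rational(-1, 3), Pow(L, 2)), Mul(Rational(-1, 3), Pow(L, 2))), -1)) = Mul(Rational(-1, 5), Pow(Add(Rational(4, 3), Mul(Rational(-2, 3), Pow(L, 2))), -1)))
Add(Add(Function('k')(Function('Z')(9, 18)), 2429907), 3039346) = Add(Add(Mul(Rational(3, 10), Pow(Add(-2, Pow(39, 2)), -1)), 2429907), 3039346) = Add(Add(Mul(Rational(3, 10), Pow(Add(-2, 1521), -1)), 2429907), 3039346) = Add(Add(Mul(Rational(3, 10), Pow(1519, -1)), 2429907), 3039346) = Add(Add(Mul(Rational(3, 10), Rational(1, 1519)), 2429907), 3039346) = Add(Add(Rational(3, 15190), 2429907), 3039346) = Add(Rational(36910287333, 15190), 3039346) = Rational(83077953073, 15190)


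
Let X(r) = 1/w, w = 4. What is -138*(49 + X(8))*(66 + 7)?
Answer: -992289/2 ≈ -4.9614e+5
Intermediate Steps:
X(r) = 1/4
-138*(49 + X(8))*(66 + 7) = -138*(49 + 1/4)*(66 + 7) = -13593*73/2 = -138*14381/4 = -992289/2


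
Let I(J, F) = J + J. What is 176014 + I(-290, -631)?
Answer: 175434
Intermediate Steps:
I(J, F) = 2*J
176014 + I(-290, -631) = 176014 + 2*(-290) = 176014 - 580 = 175434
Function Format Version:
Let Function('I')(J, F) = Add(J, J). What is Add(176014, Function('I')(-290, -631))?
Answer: 175434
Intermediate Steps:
Function('I')(J, F) = Mul(2, J)
Add(176014, Function('I')(-290, -631)) = Add(176014, Mul(2, -290)) = Add(176014, -580) = 175434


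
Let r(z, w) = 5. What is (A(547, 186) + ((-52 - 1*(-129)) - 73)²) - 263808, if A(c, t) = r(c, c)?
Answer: -263787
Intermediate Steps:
A(c, t) = 5
(A(547, 186) + ((-52 - 1*(-129)) - 73)²) - 263808 = (5 + ((-52 - 1*(-129)) - 73)²) - 263808 = (5 + ((-52 + 129) - 73)²) - 263808 = (5 + (77 - 73)²) - 263808 = (5 + 4²) - 263808 = (5 + 16) - 263808 = 21 - 263808 = -263787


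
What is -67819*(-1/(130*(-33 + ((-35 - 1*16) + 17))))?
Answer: -67819/8710 ≈ -7.7863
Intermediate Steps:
-67819*(-1/(130*(-33 + ((-35 - 1*16) + 17)))) = -67819*(-1/(130*(-33 + ((-35 - 16) + 17)))) = -67819*(-1/(130*(-33 + (-51 + 17)))) = -67819*(-1/(130*(-33 - 34))) = -67819/((-67*(-130))) = -67819/8710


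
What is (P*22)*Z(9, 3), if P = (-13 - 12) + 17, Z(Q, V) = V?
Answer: -528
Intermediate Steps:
P = -8 (P = -25 + 17 = -8)
(P*22)*Z(9, 3) = -8*22*3 = -176*3 = -528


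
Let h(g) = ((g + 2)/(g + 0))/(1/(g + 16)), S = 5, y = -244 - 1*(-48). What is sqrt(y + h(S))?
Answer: 7*I*sqrt(85)/5 ≈ 12.907*I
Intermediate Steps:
y = -196 (y = -244 + 48 = -196)
h(g) = (2 + g)*(16 + g)/g (h(g) = ((2 + g)/g)/(1/(16 + g)) = ((2 + g)/g)*(16 + g) = (2 + g)*(16 + g)/g)
sqrt(y + h(S)) = sqrt(-196 + (18 + 5 + 32/5)) = sqrt(-196 + 147/5) = sqrt(-833/5) = 7*I*sqrt(85)/5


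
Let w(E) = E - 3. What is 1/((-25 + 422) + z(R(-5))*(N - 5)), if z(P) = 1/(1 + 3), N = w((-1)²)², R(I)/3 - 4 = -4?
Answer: 4/1587 ≈ 0.0025205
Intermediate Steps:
R(I) = 0 (R(I) = 12 + 3*(-4) = 12 - 12 = 0)
w(E) = -3 + E
N = 4 (N = (-3 + (-1)²)² = (-3 + 1)² = (-2)² = 4)
z(P) = ¼ (z(P) = 1/4 = ¼)
1/((-25 + 422) + z(R(-5))*(N - 5)) = 1/((-25 + 422) + (4 - 5)/4) = 1/(397 + (¼)*(-1)) = 1/(397 - ¼) = 1/(1587/4) = 4/1587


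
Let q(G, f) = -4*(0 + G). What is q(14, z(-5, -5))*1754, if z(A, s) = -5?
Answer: -98224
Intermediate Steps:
q(G, f) = -4*G
q(14, z(-5, -5))*1754 = -4*14*1754 = -56*1754 = -98224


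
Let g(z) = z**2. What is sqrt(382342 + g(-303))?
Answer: sqrt(474151) ≈ 688.59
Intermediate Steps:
sqrt(382342 + g(-303)) = sqrt(382342 + (-303)**2) = sqrt(382342 + 91809) = sqrt(474151)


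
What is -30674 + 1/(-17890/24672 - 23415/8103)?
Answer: -3694499600986/120442925 ≈ -30674.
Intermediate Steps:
-30674 + 1/(-17890/24672 - 23415/8103) = -30674 + 1/(-17890*1/24672 - 23415*1/8103) = -30674 + 1/(-8945/12336 - 7805/2701) = -30674 + 1/(-120442925/33319536) = -30674 - 33319536/120442925 = -3694499600986/120442925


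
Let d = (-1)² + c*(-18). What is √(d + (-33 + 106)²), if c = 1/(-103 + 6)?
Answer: 2*√12537929/97 ≈ 73.008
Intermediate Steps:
c = -1/97 (c = 1/(-97) = -1/97 ≈ -0.010309)
d = 115/97 (d = (-1)² - 1/97*(-18) = 1 + 18/97 = 115/97 ≈ 1.1856)
√(d + (-33 + 106)²) = √(115/97 + (-33 + 106)²) = √(115/97 + 73²) = √(115/97 + 5329) = √(517028/97) = 2*√12537929/97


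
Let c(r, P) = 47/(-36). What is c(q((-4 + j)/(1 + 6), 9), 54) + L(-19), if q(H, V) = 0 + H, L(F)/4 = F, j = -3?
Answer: -2783/36 ≈ -77.306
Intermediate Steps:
L(F) = 4*F
q(H, V) = H
c(r, P) = -47/36 (c(r, P) = 47*(-1/36) = -47/36)
c(q((-4 + j)/(1 + 6), 9), 54) + L(-19) = -47/36 + 4*(-19) = -47/36 - 76 = -2783/36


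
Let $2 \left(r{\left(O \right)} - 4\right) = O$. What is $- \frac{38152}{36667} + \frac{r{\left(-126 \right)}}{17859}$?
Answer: $- \frac{683519921}{654835953} \approx -1.0438$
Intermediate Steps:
$r{\left(O \right)} = 4 + \frac{O}{2}$
$- \frac{38152}{36667} + \frac{r{\left(-126 \right)}}{17859} = - \frac{38152}{36667} + \frac{4 + \frac{1}{2} \left(-126\right)}{17859} = \left(-38152\right) \frac{1}{36667} + \left(4 - 63\right) \frac{1}{17859} = - \frac{38152}{36667} - \frac{59}{17859} = - \frac{683519921}{654835953}$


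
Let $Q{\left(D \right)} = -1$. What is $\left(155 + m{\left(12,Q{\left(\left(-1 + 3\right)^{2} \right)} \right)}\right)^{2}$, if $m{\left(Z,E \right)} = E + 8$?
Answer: $26244$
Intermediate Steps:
$m{\left(Z,E \right)} = 8 + E$
$\left(155 + m{\left(12,Q{\left(\left(-1 + 3\right)^{2} \right)} \right)}\right)^{2} = \left(155 + \left(8 - 1\right)\right)^{2} = \left(155 + 7\right)^{2} = 162^{2} = 26244$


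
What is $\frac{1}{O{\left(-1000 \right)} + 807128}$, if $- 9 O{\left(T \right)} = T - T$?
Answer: $\frac{1}{807128} \approx 1.239 \cdot 10^{-6}$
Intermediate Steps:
$O{\left(T \right)} = 0$ ($O{\left(T \right)} = - \frac{T - T}{9} = \left(- \frac{1}{9}\right) 0 = 0$)
$\frac{1}{O{\left(-1000 \right)} + 807128} = \frac{1}{0 + 807128} = \frac{1}{807128}$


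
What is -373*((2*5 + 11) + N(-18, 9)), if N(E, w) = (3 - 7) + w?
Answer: -9698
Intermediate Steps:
N(E, w) = -4 + w
-373*((2*5 + 11) + N(-18, 9)) = -373*((2*5 + 11) + (-4 + 9)) = -373*((10 + 11) + 5) = -373*(21 + 5) = -373*26 = -9698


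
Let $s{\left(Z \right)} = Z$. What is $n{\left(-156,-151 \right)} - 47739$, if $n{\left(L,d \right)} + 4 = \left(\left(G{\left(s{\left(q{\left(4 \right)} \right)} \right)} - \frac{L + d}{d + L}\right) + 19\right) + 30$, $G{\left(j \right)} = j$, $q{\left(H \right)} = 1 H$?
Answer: $-47691$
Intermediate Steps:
$q{\left(H \right)} = H$
$n{\left(L,d \right)} = 48$ ($n{\left(L,d \right)} = -4 + \left(\left(\left(4 - \frac{L + d}{d + L}\right) + 19\right) + 30\right) = -4 + \left(\left(\left(4 - \frac{L + d}{L + d}\right) + 19\right) + 30\right) = -4 + \left(\left(\left(4 - 1\right) + 19\right) + 30\right) = -4 + \left(\left(3 + 19\right) + 30\right) = -4 + \left(22 + 30\right) = -4 + 52 = 48$)
$n{\left(-156,-151 \right)} - 47739 = 48 - 47739 = -47691$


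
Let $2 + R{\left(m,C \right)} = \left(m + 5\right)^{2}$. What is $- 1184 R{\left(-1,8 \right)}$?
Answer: $-16576$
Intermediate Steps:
$R{\left(m,C \right)} = -2 + \left(5 + m\right)^{2}$ ($R{\left(m,C \right)} = -2 + \left(m + 5\right)^{2} = -2 + \left(5 + m\right)^{2}$)
$- 1184 R{\left(-1,8 \right)} = - 1184 \left(-2 + \left(5 - 1\right)^{2}\right) = - 1184 \left(-2 + 4^{2}\right) = - 1184 \left(-2 + 16\right) = \left(-1184\right) 14 = -16576$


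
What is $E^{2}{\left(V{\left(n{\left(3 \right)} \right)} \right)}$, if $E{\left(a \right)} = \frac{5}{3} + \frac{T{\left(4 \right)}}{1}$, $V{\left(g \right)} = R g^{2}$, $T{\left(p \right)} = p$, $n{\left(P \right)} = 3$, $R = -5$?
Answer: $\frac{289}{9} \approx 32.111$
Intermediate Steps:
$V{\left(g \right)} = - 5 g^{2}$
$E{\left(a \right)} = \frac{17}{3}$ ($E{\left(a \right)} = \frac{5}{3} + \frac{4}{1} = 5 \cdot \frac{1}{3} + 4 \cdot 1 = \frac{5}{3} + 4 = \frac{17}{3}$)
$E^{2}{\left(V{\left(n{\left(3 \right)} \right)} \right)} = \left(\frac{17}{3}\right)^{2} = \frac{289}{9}$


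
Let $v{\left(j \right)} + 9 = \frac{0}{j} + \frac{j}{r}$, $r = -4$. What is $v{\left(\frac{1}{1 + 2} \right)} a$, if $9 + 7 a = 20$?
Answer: $- \frac{1199}{84} \approx -14.274$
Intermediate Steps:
$a = \frac{11}{7}$ ($a = - \frac{9}{7} + \frac{1}{7} \cdot 20 = - \frac{9}{7} + \frac{20}{7} = \frac{11}{7} \approx 1.5714$)
$v{\left(j \right)} = -9 - \frac{j}{4}$ ($v{\left(j \right)} = -9 + \left(\frac{0}{j} + \frac{j}{-4}\right) = -9 + \left(0 + j \left(- \frac{1}{4}\right)\right) = -9 + \left(0 - \frac{j}{4}\right) = -9 - \frac{j}{4}$)
$v{\left(\frac{1}{1 + 2} \right)} a = \left(-9 - \frac{1}{4 \left(1 + 2\right)}\right) \frac{11}{7} = \left(-9 - \frac{1}{4 \cdot 3}\right) \frac{11}{7} = \left(-9 - \frac{1}{12}\right) \frac{11}{7} = \left(- \frac{109}{12}\right) \frac{11}{7} = - \frac{1199}{84}$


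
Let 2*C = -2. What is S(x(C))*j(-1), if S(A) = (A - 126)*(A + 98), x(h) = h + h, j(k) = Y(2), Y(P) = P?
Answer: -24576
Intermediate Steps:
j(k) = 2
C = -1 (C = (1/2)*(-2) = -1)
x(h) = 2*h
S(A) = (-126 + A)*(98 + A)
S(x(C))*j(-1) = (-12348 + (2*(-1))**2 - 56*(-1))*2 = (-12348 + (-2)**2 - 28*(-2))*2 = (-12348 + 4 + 56)*2 = -12288*2 = -24576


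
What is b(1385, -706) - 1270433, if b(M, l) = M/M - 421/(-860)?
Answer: -1092571099/860 ≈ -1.2704e+6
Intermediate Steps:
b(M, l) = 1281/860 (b(M, l) = 1 - 421*(-1/860) = 1 + 421/860 = 1281/860)
b(1385, -706) - 1270433 = 1281/860 - 1270433 = -1092571099/860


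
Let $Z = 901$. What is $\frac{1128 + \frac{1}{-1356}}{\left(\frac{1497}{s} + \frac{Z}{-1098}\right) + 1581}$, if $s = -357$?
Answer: $\frac{33309380559}{46538259226} \approx 0.71574$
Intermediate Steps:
$\frac{1128 + \frac{1}{-1356}}{\left(\frac{1497}{s} + \frac{Z}{-1098}\right) + 1581} = \frac{1128 + \frac{1}{-1356}}{\left(\frac{1497}{-357} + \frac{901}{-1098}\right) + 1581} = \frac{1128 - \frac{1}{1356}}{\left(1497 \left(- \frac{1}{357}\right) + 901 \left(- \frac{1}{1098}\right)\right) + 1581} = \frac{1529567}{1356 \left(\left(- \frac{499}{119} - \frac{901}{1098}\right) + 1581\right)} = \frac{1529567}{1356 \left(- \frac{655121}{130662} + 1581\right)} = \frac{1529567}{1356 \cdot \frac{205921501}{130662}} = \frac{1529567}{1356} \cdot \frac{130662}{205921501} = \frac{33309380559}{46538259226}$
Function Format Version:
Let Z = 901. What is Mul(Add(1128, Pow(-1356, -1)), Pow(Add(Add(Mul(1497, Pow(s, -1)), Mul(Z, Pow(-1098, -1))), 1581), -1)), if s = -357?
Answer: Rational(33309380559, 46538259226) ≈ 0.71574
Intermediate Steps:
Mul(Add(1128, Pow(-1356, -1)), Pow(Add(Add(Mul(1497, Pow(s, -1)), Mul(Z, Pow(-1098, -1))), 1581), -1)) = Mul(Add(1128, Pow(-1356, -1)), Pow(Add(Add(Mul(1497, Pow(-357, -1)), Mul(901, Pow(-1098, -1))), 1581), -1)) = Mul(Add(1128, Rational(-1, 1356)), Pow(Add(Add(Mul(1497, Rational(-1, 357)), Mul(901, Rational(-1, 1098))), 1581), -1)) = Mul(Rational(1529567, 1356), Pow(Add(Add(Rational(-499, 119), Rational(-901, 1098)), 1581), -1)) = Mul(Rational(1529567, 1356), Pow(Add(Rational(-655121, 130662), 1581), -1)) = Mul(Rational(1529567, 1356), Pow(Rational(205921501, 130662), -1)) = Mul(Rational(1529567, 1356), Rational(130662, 205921501)) = Rational(33309380559, 46538259226)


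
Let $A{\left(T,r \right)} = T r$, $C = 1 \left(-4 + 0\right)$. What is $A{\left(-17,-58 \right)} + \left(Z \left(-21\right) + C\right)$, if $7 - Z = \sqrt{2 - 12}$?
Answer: $835 + 21 i \sqrt{10} \approx 835.0 + 66.408 i$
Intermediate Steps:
$Z = 7 - i \sqrt{10}$ ($Z = 7 - \sqrt{2 - 12} = 7 - \sqrt{-10} = 7 - i \sqrt{10} \approx 7.0 - 3.1623 i$)
$C = -4$ ($C = 1 \left(-4\right) = -4$)
$A{\left(-17,-58 \right)} + \left(Z \left(-21\right) + C\right) = \left(-17\right) \left(-58\right) - \left(4 - \left(7 - i \sqrt{10}\right) \left(-21\right)\right) = 986 - \left(151 - 21 i \sqrt{10}\right) = 835 + 21 i \sqrt{10}$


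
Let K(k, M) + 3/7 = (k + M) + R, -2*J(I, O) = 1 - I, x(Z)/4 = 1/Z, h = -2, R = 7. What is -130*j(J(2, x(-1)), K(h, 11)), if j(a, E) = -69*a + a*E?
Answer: 24310/7 ≈ 3472.9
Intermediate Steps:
x(Z) = 4/Z (x(Z) = 4*(1/Z) = 4/Z)
J(I, O) = -½ + I/2 (J(I, O) = -(1 - I)/2 = -½ + I/2)
K(k, M) = 46/7 + M + k (K(k, M) = -3/7 + ((k + M) + 7) = -3/7 + ((M + k) + 7) = -3/7 + (7 + M + k) = 46/7 + M + k)
j(a, E) = -69*a + E*a
-130*j(J(2, x(-1)), K(h, 11)) = -130*(-½ + (½)*2)*(-69 + (46/7 + 11 - 2)) = -130*(-½ + 1)*(-69 + 109/7) = -65*(-374)/7 = -130*(-187/7) = 24310/7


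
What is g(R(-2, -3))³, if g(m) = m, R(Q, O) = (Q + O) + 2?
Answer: -27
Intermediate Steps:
R(Q, O) = 2 + O + Q (R(Q, O) = (O + Q) + 2 = 2 + O + Q)
g(R(-2, -3))³ = (2 - 3 - 2)³ = (-3)³ = -27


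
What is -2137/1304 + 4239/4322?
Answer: -1854229/2817944 ≈ -0.65801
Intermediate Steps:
-2137/1304 + 4239/4322 = -1854229/2817944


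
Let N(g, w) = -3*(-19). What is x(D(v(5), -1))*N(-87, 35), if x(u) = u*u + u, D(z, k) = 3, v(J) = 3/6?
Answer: 684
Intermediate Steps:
v(J) = ½ (v(J) = 3*(⅙) = ½)
N(g, w) = 57
x(u) = u + u² (x(u) = u² + u = u + u²)
x(D(v(5), -1))*N(-87, 35) = (3*(1 + 3))*57 = (3*4)*57 = 12*57 = 684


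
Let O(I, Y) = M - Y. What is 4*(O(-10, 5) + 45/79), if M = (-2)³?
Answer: -3928/79 ≈ -49.721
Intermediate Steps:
M = -8
O(I, Y) = -8 - Y
4*(O(-10, 5) + 45/79) = 4*((-8 - 1*5) + 45/79) = 4*((-8 - 5) + 45*(1/79)) = 4*(-13 + 45/79) = 4*(-982/79) = -3928/79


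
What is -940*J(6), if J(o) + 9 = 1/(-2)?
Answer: 8930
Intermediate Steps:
J(o) = -19/2 (J(o) = -9 + 1/(-2) = -9 - 1/2 = -19/2)
-940*J(6) = -940*(-19/2) = 8930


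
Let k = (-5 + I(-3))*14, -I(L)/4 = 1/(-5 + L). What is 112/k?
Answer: -16/9 ≈ -1.7778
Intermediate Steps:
I(L) = -4/(-5 + L)
k = -63 (k = (-5 - 4/(-5 - 3))*14 = (-5 - 4/(-8))*14 = (-5 - 4*(-1/8))*14 = (-5 + 1/2)*14 = -9/2*14 = -63)
112/k = 112/(-63) = 112*(-1/63) = -16/9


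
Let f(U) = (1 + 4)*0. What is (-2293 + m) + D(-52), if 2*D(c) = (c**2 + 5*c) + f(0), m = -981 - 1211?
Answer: -3263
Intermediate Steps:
m = -2192
f(U) = 0 (f(U) = 5*0 = 0)
D(c) = c**2/2 + 5*c/2 (D(c) = ((c**2 + 5*c) + 0)/2 = (c**2 + 5*c)/2 = c**2/2 + 5*c/2)
(-2293 + m) + D(-52) = (-2293 - 2192) + (1/2)*(-52)*(5 - 52) = -4485 + (1/2)*(-52)*(-47) = -4485 + 1222 = -3263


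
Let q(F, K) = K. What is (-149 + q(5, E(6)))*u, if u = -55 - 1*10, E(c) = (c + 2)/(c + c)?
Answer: 28925/3 ≈ 9641.7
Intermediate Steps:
E(c) = (2 + c)/(2*c) (E(c) = (2 + c)/((2*c)) = (2 + c)*(1/(2*c)) = (2 + c)/(2*c))
u = -65 (u = -55 - 10 = -65)
(-149 + q(5, E(6)))*u = (-149 + (½)*(2 + 6)/6)*(-65) = (-149 + (½)*(⅙)*8)*(-65) = (-149 + ⅔)*(-65) = -445/3*(-65) = 28925/3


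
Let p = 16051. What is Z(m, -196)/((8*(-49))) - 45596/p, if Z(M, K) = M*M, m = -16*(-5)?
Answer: -2153572/112357 ≈ -19.167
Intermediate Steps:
m = 80
Z(M, K) = M²
Z(m, -196)/((8*(-49))) - 45596/p = 80²/((8*(-49))) - 45596/16051 = 6400/(-392) - 45596*1/16051 = 6400*(-1/392) - 45596/16051 = -800/49 - 45596/16051 = -2153572/112357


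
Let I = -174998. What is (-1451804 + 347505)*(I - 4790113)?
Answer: 5482967112189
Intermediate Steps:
(-1451804 + 347505)*(I - 4790113) = (-1451804 + 347505)*(-174998 - 4790113) = -1104299*(-4965111) = 5482967112189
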